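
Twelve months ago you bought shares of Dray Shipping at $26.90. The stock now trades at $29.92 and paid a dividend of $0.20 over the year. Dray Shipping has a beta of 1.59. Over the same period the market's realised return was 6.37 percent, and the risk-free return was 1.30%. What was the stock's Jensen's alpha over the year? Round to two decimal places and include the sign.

Realised HPR = (P1 + D1 − P0) / P0 = (29.92 + 0.20 − 26.90) / 26.90 = 3.22 / 26.90 = 11.9703%
MRP = 6.37% − 1.30% = 5.07%
CAPM required = R_f + β·MRP = 1.30% + 1.59 × 5.07% = 9.3613%
α = realised − required = 11.9703% − 9.3613% = +2.61%

+2.61%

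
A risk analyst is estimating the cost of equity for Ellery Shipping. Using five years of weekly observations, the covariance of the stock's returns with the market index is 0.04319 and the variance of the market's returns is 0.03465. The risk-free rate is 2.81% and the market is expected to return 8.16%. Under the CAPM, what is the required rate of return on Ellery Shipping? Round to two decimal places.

β = Cov(R_i, R_m) / Var(R_m) = 0.04319 / 0.03465 = 1.2465
MRP = 8.16% − 2.81% = 5.35%
E(R) = R_f + β × MRP = 2.81% + 1.2465 × 5.35% = 9.48%

9.48%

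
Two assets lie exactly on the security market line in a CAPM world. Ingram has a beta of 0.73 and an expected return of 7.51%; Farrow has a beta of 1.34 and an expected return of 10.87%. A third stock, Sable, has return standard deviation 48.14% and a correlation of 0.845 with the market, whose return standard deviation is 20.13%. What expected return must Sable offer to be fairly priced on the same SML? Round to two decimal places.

14.62%

MRP = (10.87% − 7.51%) / (1.34 − 0.73) = 5.5082%
R_f = 7.51% − 0.73 × 5.5082% = 3.4890%
β_Sable = ρ·σ_i/σ_m = 0.845 × 48.14 / 20.13 = 2.0208
E(R_Sable) = R_f + β × MRP = 3.4890% + 2.0208 × 5.5082% = 14.62%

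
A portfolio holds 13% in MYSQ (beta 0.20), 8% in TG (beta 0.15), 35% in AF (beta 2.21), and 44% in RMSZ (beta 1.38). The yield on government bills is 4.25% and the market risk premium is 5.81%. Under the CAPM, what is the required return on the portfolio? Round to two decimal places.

12.49%

β_P = Σ w_i β_i = 0.13×0.20 + 0.08×0.15 + 0.35×2.21 + 0.44×1.38 = 1.4187
E(R_P) = R_f + β_P × MRP = 4.25% + 1.4187 × 5.81% = 12.49%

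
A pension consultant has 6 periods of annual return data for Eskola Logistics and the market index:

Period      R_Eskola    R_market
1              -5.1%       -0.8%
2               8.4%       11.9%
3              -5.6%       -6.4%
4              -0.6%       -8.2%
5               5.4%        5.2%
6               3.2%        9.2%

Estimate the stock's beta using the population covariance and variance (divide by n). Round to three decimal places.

0.561

Mean R_i = (-5.1 + 8.4 − 5.6 − 0.6 + 5.4 + 3.2) / 6 = 0.9500%
Mean R_m = (-0.8 + 11.9 − 6.4 − 8.2 + 5.2 + 9.2) / 6 = 1.8167%
Σ(R_i − R̄_i)(R_m − R̄_m) = 191.9650  ⇒  Cov = 191.9650 / 6 = 31.9942
Σ(R_m − R̄_m)² = 342.3283  ⇒  Var(R_m) = 342.3283 / 6 = 57.0547
β = Cov / Var(R_m) = 31.9942 / 57.0547 = 0.5608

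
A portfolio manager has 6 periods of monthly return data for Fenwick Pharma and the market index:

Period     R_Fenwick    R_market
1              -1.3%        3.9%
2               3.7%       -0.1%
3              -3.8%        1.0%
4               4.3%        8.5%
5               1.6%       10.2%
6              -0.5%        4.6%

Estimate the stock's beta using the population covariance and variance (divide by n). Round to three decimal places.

0.275

Mean R_i = (-1.3 + 3.7 − 3.8 + 4.3 + 1.6 − 0.5) / 6 = 0.6667%
Mean R_m = (3.9 − 0.1 + 1.0 + 8.5 + 10.2 + 4.6) / 6 = 4.6833%
Σ(R_i − R̄_i)(R_m − R̄_m) = 22.5967  ⇒  Cov = 22.5967 / 6 = 3.7661
Σ(R_m − R̄_m)² = 82.0683  ⇒  Var(R_m) = 82.0683 / 6 = 13.6781
β = Cov / Var(R_m) = 3.7661 / 13.6781 = 0.2753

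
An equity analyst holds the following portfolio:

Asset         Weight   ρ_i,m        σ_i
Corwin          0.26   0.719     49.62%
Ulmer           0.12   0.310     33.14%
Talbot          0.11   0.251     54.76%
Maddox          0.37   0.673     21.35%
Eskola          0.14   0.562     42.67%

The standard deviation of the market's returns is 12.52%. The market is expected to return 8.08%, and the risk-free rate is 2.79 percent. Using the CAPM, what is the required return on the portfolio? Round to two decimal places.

11.53%

β_Corwin = 0.719 × 49.62% / 12.52% = 2.8496
β_Ulmer = 0.310 × 33.14% / 12.52% = 0.8206
β_Talbot = 0.251 × 54.76% / 12.52% = 1.0978
β_Maddox = 0.673 × 21.35% / 12.52% = 1.1476
β_Eskola = 0.562 × 42.67% / 12.52% = 1.9154
β_P = Σ w_i β_i = 0.26×2.8496 + 0.12×0.8206 + 0.11×1.0978 + 0.37×1.1476 + 0.14×1.9154 = 1.6529
MRP = 8.08% − 2.79% = 5.29%
E(R_P) = R_f + β_P × MRP = 2.79% + 1.6529 × 5.29% = 11.53%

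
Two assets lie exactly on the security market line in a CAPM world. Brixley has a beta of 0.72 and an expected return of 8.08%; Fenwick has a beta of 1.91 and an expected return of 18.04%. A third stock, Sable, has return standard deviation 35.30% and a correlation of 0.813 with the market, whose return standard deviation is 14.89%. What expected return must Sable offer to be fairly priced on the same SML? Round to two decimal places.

18.19%

MRP = (18.04% − 8.08%) / (1.91 − 0.72) = 8.3697%
R_f = 8.08% − 0.72 × 8.3697% = 2.0538%
β_Sable = ρ·σ_i/σ_m = 0.813 × 35.30 / 14.89 = 1.9274
E(R_Sable) = R_f + β × MRP = 2.0538% + 1.9274 × 8.3697% = 18.19%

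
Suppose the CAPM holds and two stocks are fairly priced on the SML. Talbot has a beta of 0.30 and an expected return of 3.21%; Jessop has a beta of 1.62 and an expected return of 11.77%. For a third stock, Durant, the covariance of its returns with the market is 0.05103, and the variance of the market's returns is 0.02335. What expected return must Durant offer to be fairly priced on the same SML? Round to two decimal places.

MRP = (11.77% − 3.21%) / (1.62 − 0.30) = 6.4848%
R_f = 3.21% − 0.30 × 6.4848% = 1.2646%
β_Durant = Cov / Var(R_m) = 0.05103 / 0.02335 = 2.1854
E(R_Durant) = R_f + β × MRP = 1.2646% + 2.1854 × 6.4848% = 15.44%

15.44%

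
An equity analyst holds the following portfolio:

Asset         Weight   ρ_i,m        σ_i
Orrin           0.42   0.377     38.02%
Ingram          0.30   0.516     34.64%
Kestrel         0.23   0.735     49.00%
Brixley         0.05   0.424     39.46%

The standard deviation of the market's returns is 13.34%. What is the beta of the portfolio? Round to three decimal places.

1.537

β_Orrin = 0.377 × 38.02% / 13.34% = 1.0745
β_Ingram = 0.516 × 34.64% / 13.34% = 1.3399
β_Kestrel = 0.735 × 49.00% / 13.34% = 2.6998
β_Brixley = 0.424 × 39.46% / 13.34% = 1.2542
β_P = Σ w_i β_i = 0.42×1.0745 + 0.30×1.3399 + 0.23×2.6998 + 0.05×1.2542 = 1.5369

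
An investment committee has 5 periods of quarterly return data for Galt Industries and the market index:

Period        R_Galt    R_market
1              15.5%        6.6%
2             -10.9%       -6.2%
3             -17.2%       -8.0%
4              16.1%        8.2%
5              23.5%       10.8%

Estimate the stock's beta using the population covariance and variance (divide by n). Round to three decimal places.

2.079

Mean R_i = (15.5 − 10.9 − 17.2 + 16.1 + 23.5) / 5 = 5.4000%
Mean R_m = (6.6 − 6.2 − 8.0 + 8.2 + 10.8) / 5 = 2.2800%
Σ(R_i − R̄_i)(R_m − R̄_m) = 631.7400  ⇒  Cov = 631.7400 / 5 = 126.3480
Σ(R_m − R̄_m)² = 303.8880  ⇒  Var(R_m) = 303.8880 / 5 = 60.7776
β = Cov / Var(R_m) = 126.3480 / 60.7776 = 2.0789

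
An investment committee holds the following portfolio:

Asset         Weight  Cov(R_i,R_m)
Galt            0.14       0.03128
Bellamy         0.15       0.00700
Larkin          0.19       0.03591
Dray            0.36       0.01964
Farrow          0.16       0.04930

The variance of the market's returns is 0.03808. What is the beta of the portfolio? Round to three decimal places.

β_Galt = 0.03128 / 0.03808 = 0.8214
β_Bellamy = 0.00700 / 0.03808 = 0.1838
β_Larkin = 0.03591 / 0.03808 = 0.9430
β_Dray = 0.01964 / 0.03808 = 0.5158
β_Farrow = 0.04930 / 0.03808 = 1.2946
β_P = Σ w_i β_i = 0.14×0.8214 + 0.15×0.1838 + 0.19×0.9430 + 0.36×0.5158 + 0.16×1.2946 = 0.7146

0.715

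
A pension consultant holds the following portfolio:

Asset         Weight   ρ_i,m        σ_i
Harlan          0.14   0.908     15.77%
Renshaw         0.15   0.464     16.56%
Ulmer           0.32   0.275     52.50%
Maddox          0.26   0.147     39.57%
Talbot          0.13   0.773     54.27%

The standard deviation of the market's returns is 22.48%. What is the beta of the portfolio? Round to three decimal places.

β_Harlan = 0.908 × 15.77% / 22.48% = 0.6370
β_Renshaw = 0.464 × 16.56% / 22.48% = 0.3418
β_Ulmer = 0.275 × 52.50% / 22.48% = 0.6422
β_Maddox = 0.147 × 39.57% / 22.48% = 0.2588
β_Talbot = 0.773 × 54.27% / 22.48% = 1.8661
β_P = Σ w_i β_i = 0.14×0.6370 + 0.15×0.3418 + 0.32×0.6422 + 0.26×0.2588 + 0.13×1.8661 = 0.6558

0.656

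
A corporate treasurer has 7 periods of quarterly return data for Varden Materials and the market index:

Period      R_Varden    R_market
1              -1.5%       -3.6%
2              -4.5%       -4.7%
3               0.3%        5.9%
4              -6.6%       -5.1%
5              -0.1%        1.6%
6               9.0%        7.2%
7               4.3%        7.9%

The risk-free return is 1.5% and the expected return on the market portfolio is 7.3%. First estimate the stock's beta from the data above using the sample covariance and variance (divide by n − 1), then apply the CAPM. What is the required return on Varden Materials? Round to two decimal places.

6.11%

Mean R_i = (-1.5 − 4.5 + 0.3 − 6.6 − 0.1 + 9.0 + 4.3) / 7 = 0.1286%
Mean R_m = (-3.6 − 4.7 + 5.9 − 5.1 + 1.6 + 7.2 + 7.9) / 7 = 1.3143%
Σ(R_i − R̄_i)(R_m − R̄_m) = 159.4071  ⇒  Cov = 159.4071 / 6 = 26.5679
Σ(R_m − R̄_m)² = 200.5886  ⇒  Var(R_m) = 200.5886 / 6 = 33.4314
β = Cov / Var(R_m) = 26.5679 / 33.4314 = 0.7947
MRP = 7.3% − 1.5% = 5.80%
E(R) = R_f + β × MRP = 1.5% + 0.7947 × 5.8% = 6.11%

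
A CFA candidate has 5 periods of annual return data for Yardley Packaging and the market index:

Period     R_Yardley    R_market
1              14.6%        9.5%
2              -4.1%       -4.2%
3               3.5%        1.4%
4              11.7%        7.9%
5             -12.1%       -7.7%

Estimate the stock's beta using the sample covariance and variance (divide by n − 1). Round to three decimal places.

1.476

Mean R_i = (14.6 − 4.1 + 3.5 + 11.7 − 12.1) / 5 = 2.7200%
Mean R_m = (9.5 − 4.2 + 1.4 + 7.9 − 7.7) / 5 = 1.3800%
Σ(R_i − R̄_i)(R_m − R̄_m) = 327.6520  ⇒  Cov = 327.6520 / 4 = 81.9130
Σ(R_m − R̄_m)² = 222.0280  ⇒  Var(R_m) = 222.0280 / 4 = 55.5070
β = Cov / Var(R_m) = 81.9130 / 55.5070 = 1.4757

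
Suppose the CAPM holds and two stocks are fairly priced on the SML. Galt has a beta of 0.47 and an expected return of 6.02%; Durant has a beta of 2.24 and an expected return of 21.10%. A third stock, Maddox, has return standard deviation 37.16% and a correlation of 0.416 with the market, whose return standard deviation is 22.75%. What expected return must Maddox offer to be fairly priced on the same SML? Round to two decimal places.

MRP = (21.10% − 6.02%) / (2.24 − 0.47) = 8.5198%
R_f = 6.02% − 0.47 × 8.5198% = 2.0157%
β_Maddox = ρ·σ_i/σ_m = 0.416 × 37.16 / 22.75 = 0.6795
E(R_Maddox) = R_f + β × MRP = 2.0157% + 0.6795 × 8.5198% = 7.80%

7.80%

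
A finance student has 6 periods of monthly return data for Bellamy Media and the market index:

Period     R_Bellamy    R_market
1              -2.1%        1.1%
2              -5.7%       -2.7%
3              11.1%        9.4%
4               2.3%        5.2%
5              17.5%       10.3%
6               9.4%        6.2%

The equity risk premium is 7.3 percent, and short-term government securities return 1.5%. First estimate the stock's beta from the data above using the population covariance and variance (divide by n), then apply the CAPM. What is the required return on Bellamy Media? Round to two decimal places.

Mean R_i = (-2.1 − 5.7 + 11.1 + 2.3 + 17.5 + 9.4) / 6 = 5.4167%
Mean R_m = (1.1 − 2.7 + 9.4 + 5.2 + 10.3 + 6.2) / 6 = 4.9167%
Σ(R_i − R̄_i)(R_m − R̄_m) = 208.1183  ⇒  Cov = 208.1183 / 6 = 34.6864
Σ(R_m − R̄_m)² = 123.3883  ⇒  Var(R_m) = 123.3883 / 6 = 20.5647
β = Cov / Var(R_m) = 34.6864 / 20.5647 = 1.6867
E(R) = R_f + β × MRP = 1.5% + 1.6867 × 7.3% = 13.81%

13.81%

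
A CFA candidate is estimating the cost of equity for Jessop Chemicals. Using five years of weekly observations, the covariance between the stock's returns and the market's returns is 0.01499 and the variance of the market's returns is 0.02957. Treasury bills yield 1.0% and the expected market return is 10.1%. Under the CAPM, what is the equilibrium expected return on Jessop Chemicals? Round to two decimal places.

5.61%

β = Cov(R_i, R_m) / Var(R_m) = 0.01499 / 0.02957 = 0.5069
MRP = 10.1% − 1.0% = 9.10%
E(R) = R_f + β × MRP = 1.0% + 0.5069 × 9.1% = 5.61%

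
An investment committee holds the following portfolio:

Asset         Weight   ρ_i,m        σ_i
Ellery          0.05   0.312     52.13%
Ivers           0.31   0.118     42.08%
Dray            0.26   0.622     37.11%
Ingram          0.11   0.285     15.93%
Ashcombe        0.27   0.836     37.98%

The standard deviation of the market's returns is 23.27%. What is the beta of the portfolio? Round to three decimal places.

β_Ellery = 0.312 × 52.13% / 23.27% = 0.6989
β_Ivers = 0.118 × 42.08% / 23.27% = 0.2134
β_Dray = 0.622 × 37.11% / 23.27% = 0.9919
β_Ingram = 0.285 × 15.93% / 23.27% = 0.1951
β_Ashcombe = 0.836 × 37.98% / 23.27% = 1.3645
β_P = Σ w_i β_i = 0.05×0.6989 + 0.31×0.2134 + 0.26×0.9919 + 0.11×0.1951 + 0.27×1.3645 = 0.7489

0.749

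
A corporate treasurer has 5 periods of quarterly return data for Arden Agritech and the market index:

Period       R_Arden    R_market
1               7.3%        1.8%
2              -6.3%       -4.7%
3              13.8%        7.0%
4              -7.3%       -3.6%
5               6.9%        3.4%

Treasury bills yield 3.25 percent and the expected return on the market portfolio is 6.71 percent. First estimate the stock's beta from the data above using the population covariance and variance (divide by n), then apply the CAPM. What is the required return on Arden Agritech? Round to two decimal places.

Mean R_i = (7.3 − 6.3 + 13.8 − 7.3 + 6.9) / 5 = 2.8800%
Mean R_m = (1.8 − 4.7 + 7.0 − 3.6 + 3.4) / 5 = 0.7800%
Σ(R_i − R̄_i)(R_m − R̄_m) = 177.8580  ⇒  Cov = 177.8580 / 5 = 35.5716
Σ(R_m − R̄_m)² = 95.8080  ⇒  Var(R_m) = 95.8080 / 5 = 19.1616
β = Cov / Var(R_m) = 35.5716 / 19.1616 = 1.8564
MRP = 6.71% − 3.25% = 3.46%
E(R) = R_f + β × MRP = 3.25% + 1.8564 × 3.46% = 9.67%

9.67%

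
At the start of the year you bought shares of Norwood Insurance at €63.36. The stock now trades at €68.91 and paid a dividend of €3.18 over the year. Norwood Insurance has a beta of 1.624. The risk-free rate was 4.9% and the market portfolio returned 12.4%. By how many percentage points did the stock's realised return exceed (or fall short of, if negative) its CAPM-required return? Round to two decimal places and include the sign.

Realised HPR = (P1 + D1 − P0) / P0 = (68.91 + 3.18 − 63.36) / 63.36 = 8.73 / 63.36 = 13.7784%
MRP = 12.4% − 4.9% = 7.50%
CAPM required = R_f + β·MRP = 4.9% + 1.624 × 7.5% = 17.0800%
α = realised − required = 13.7784% − 17.0800% = -3.30%

-3.30%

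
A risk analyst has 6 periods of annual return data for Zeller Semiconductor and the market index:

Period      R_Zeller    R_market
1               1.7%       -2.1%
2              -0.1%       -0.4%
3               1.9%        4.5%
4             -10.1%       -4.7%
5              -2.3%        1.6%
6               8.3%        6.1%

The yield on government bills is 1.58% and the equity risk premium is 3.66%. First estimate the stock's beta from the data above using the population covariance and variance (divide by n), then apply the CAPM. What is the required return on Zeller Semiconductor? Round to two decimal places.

6.01%

Mean R_i = (1.7 − 0.1 + 1.9 − 10.1 − 2.3 + 8.3) / 6 = -0.1000%
Mean R_m = (-2.1 − 0.4 + 4.5 − 4.7 + 1.6 + 6.1) / 6 = 0.8333%
Σ(R_i − R̄_i)(R_m − R̄_m) = 99.9400  ⇒  Cov = 99.9400 / 6 = 16.6567
Σ(R_m − R̄_m)² = 82.5133  ⇒  Var(R_m) = 82.5133 / 6 = 13.7522
β = Cov / Var(R_m) = 16.6567 / 13.7522 = 1.2112
E(R) = R_f + β × MRP = 1.58% + 1.2112 × 3.66% = 6.01%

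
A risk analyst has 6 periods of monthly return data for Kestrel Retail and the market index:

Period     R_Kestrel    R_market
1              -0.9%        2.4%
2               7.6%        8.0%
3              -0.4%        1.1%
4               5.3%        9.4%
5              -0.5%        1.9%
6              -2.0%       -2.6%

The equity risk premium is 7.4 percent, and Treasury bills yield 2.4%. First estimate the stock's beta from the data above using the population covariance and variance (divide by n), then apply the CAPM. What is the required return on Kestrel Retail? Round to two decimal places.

Mean R_i = (-0.9 + 7.6 − 0.4 + 5.3 − 0.5 − 2.0) / 6 = 1.5167%
Mean R_m = (2.4 + 8.0 + 1.1 + 9.4 + 1.9 − 2.6) / 6 = 3.3667%
Σ(R_i − R̄_i)(R_m − R̄_m) = 81.6333  ⇒  Cov = 81.6333 / 6 = 13.6056
Σ(R_m − R̄_m)² = 101.6933  ⇒  Var(R_m) = 101.6933 / 6 = 16.9489
β = Cov / Var(R_m) = 13.6056 / 16.9489 = 0.8027
E(R) = R_f + β × MRP = 2.4% + 0.8027 × 7.4% = 8.34%

8.34%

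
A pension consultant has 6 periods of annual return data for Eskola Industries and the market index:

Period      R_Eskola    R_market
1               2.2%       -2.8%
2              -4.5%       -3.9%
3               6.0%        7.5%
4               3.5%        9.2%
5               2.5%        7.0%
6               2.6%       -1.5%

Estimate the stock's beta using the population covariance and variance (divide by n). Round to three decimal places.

0.402

Mean R_i = (2.2 − 4.5 + 6.0 + 3.5 + 2.5 + 2.6) / 6 = 2.0500%
Mean R_m = (-2.8 − 3.9 + 7.5 + 9.2 + 7.0 − 1.5) / 6 = 2.5833%
Σ(R_i − R̄_i)(R_m − R̄_m) = 70.4150  ⇒  Cov = 70.4150 / 6 = 11.7358
Σ(R_m − R̄_m)² = 175.1483  ⇒  Var(R_m) = 175.1483 / 6 = 29.1914
β = Cov / Var(R_m) = 11.7358 / 29.1914 = 0.4020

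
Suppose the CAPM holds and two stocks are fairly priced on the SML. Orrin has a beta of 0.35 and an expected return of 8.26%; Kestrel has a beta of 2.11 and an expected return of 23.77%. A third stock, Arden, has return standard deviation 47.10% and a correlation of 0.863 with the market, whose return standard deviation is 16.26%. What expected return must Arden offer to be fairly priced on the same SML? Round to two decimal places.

MRP = (23.77% − 8.26%) / (2.11 − 0.35) = 8.8125%
R_f = 8.26% − 0.35 × 8.8125% = 5.1756%
β_Arden = ρ·σ_i/σ_m = 0.863 × 47.10 / 16.26 = 2.4998
E(R_Arden) = R_f + β × MRP = 5.1756% + 2.4998 × 8.8125% = 27.21%

27.21%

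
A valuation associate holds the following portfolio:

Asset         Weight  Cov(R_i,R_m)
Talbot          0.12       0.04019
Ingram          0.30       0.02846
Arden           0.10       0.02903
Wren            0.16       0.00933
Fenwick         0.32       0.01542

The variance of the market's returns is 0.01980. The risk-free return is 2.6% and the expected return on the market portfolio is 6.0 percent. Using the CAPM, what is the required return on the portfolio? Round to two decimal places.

β_Talbot = 0.04019 / 0.01980 = 2.0298
β_Ingram = 0.02846 / 0.01980 = 1.4374
β_Arden = 0.02903 / 0.01980 = 1.4662
β_Wren = 0.00933 / 0.01980 = 0.4712
β_Fenwick = 0.01542 / 0.01980 = 0.7788
β_P = Σ w_i β_i = 0.12×2.0298 + 0.30×1.4374 + 0.10×1.4662 + 0.16×0.4712 + 0.32×0.7788 = 1.1460
MRP = 6.0% − 2.6% = 3.40%
E(R_P) = R_f + β_P × MRP = 2.6% + 1.1460 × 3.4% = 6.50%

6.50%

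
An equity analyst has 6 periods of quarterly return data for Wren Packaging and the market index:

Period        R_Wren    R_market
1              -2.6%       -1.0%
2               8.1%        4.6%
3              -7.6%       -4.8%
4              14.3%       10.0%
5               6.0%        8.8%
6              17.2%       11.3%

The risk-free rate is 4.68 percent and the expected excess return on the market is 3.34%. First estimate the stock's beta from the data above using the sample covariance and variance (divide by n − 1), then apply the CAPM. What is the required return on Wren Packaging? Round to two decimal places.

Mean R_i = (-2.6 + 8.1 − 7.6 + 14.3 + 6.0 + 17.2) / 6 = 5.9000%
Mean R_m = (-1.0 + 4.6 − 4.8 + 10.0 + 8.8 + 11.3) / 6 = 4.8167%
Σ(R_i − R̄_i)(R_m − R̄_m) = 295.9900  ⇒  Cov = 295.9900 / 5 = 59.1980
Σ(R_m − R̄_m)² = 211.1283  ⇒  Var(R_m) = 211.1283 / 5 = 42.2257
β = Cov / Var(R_m) = 59.1980 / 42.2257 = 1.4019
E(R) = R_f + β × MRP = 4.68% + 1.4019 × 3.34% = 9.36%

9.36%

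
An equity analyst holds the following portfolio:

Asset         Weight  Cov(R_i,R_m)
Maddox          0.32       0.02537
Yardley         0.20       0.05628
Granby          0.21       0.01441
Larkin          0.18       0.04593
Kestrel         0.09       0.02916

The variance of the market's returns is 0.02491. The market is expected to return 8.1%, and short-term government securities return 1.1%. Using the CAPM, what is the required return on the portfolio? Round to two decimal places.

10.46%

β_Maddox = 0.02537 / 0.02491 = 1.0185
β_Yardley = 0.05628 / 0.02491 = 2.2593
β_Granby = 0.01441 / 0.02491 = 0.5785
β_Larkin = 0.04593 / 0.02491 = 1.8438
β_Kestrel = 0.02916 / 0.02491 = 1.1706
β_P = Σ w_i β_i = 0.32×1.0185 + 0.20×2.2593 + 0.21×0.5785 + 0.18×1.8438 + 0.09×1.1706 = 1.3365
MRP = 8.1% − 1.1% = 7.00%
E(R_P) = R_f + β_P × MRP = 1.1% + 1.3365 × 7.0% = 10.46%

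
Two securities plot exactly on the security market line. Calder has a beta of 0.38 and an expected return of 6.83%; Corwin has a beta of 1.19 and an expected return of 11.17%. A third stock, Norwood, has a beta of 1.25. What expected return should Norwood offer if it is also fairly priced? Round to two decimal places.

MRP (SML slope) = (11.17% − 6.83%) / (1.19 − 0.38) = 4.34% / 0.81 = 5.3580%
R_f (intercept) = 6.83% − 0.38 × 5.3580% = 4.7940%
E(R_Norwood) = R_f + β × MRP = 4.7940% + 1.25 × 5.3580% = 11.49%

11.49%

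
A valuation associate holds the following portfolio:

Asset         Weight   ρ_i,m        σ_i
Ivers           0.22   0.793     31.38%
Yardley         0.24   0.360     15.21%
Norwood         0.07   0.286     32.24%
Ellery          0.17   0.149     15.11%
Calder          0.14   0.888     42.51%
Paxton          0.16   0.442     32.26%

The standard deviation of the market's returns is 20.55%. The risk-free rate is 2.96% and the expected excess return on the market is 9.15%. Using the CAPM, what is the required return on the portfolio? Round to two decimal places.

9.81%

β_Ivers = 0.793 × 31.38% / 20.55% = 1.2109
β_Yardley = 0.360 × 15.21% / 20.55% = 0.2665
β_Norwood = 0.286 × 32.24% / 20.55% = 0.4487
β_Ellery = 0.149 × 15.11% / 20.55% = 0.1096
β_Calder = 0.888 × 42.51% / 20.55% = 1.8369
β_Paxton = 0.442 × 32.26% / 20.55% = 0.6939
β_P = Σ w_i β_i = 0.22×1.2109 + 0.24×0.2665 + 0.07×0.4487 + 0.17×0.1096 + 0.14×1.8369 + 0.16×0.6939 = 0.7486
E(R_P) = R_f + β_P × MRP = 2.96% + 0.7486 × 9.15% = 9.81%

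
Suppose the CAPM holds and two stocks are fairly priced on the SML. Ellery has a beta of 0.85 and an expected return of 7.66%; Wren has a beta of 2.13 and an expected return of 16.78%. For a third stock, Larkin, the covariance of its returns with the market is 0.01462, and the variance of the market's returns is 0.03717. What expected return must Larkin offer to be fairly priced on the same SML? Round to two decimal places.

4.41%

MRP = (16.78% − 7.66%) / (2.13 − 0.85) = 7.1250%
R_f = 7.66% − 0.85 × 7.1250% = 1.6038%
β_Larkin = Cov / Var(R_m) = 0.01462 / 0.03717 = 0.3933
E(R_Larkin) = R_f + β × MRP = 1.6038% + 0.3933 × 7.1250% = 4.41%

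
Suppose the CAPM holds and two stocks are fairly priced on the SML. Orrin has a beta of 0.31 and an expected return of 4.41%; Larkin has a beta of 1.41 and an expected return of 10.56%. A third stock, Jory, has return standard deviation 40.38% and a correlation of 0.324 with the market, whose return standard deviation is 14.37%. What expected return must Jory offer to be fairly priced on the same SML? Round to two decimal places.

MRP = (10.56% − 4.41%) / (1.41 − 0.31) = 5.5909%
R_f = 4.41% − 0.31 × 5.5909% = 2.6768%
β_Jory = ρ·σ_i/σ_m = 0.324 × 40.38 / 14.37 = 0.9104
E(R_Jory) = R_f + β × MRP = 2.6768% + 0.9104 × 5.5909% = 7.77%

7.77%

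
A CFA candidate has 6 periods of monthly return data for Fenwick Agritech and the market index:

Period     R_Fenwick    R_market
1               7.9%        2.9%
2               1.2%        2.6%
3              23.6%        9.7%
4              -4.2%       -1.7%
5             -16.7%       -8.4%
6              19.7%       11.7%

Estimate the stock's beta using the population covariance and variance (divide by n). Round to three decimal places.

1.998

Mean R_i = (7.9 + 1.2 + 23.6 − 4.2 − 16.7 + 19.7) / 6 = 5.2500%
Mean R_m = (2.9 + 2.6 + 9.7 − 1.7 − 8.4 + 11.7) / 6 = 2.8000%
Σ(R_i − R̄_i)(R_m − R̄_m) = 544.6600  ⇒  Cov = 544.6600 / 6 = 90.7767
Σ(R_m − R̄_m)² = 272.5600  ⇒  Var(R_m) = 272.5600 / 6 = 45.4267
β = Cov / Var(R_m) = 90.7767 / 45.4267 = 1.9983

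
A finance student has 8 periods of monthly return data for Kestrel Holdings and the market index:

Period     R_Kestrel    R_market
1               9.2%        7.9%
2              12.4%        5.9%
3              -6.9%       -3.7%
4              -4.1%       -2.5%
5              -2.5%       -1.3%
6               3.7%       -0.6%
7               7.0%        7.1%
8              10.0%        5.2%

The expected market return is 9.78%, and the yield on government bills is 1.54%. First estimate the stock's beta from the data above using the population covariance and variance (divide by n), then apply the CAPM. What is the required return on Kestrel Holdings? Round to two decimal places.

Mean R_i = (9.2 + 12.4 − 6.9 − 4.1 − 2.5 + 3.7 + 7.0 + 10.0) / 8 = 3.6000%
Mean R_m = (7.9 + 5.9 − 3.7 − 2.5 − 1.3 − 0.6 + 7.1 + 5.2) / 8 = 2.2500%
Σ(R_i − R̄_i)(R_m − R̄_m) = 219.5500  ⇒  Cov = 219.5500 / 8 = 27.4438
Σ(R_m − R̄_m)² = 156.1600  ⇒  Var(R_m) = 156.1600 / 8 = 19.5200
β = Cov / Var(R_m) = 27.4438 / 19.5200 = 1.4059
MRP = 9.78% − 1.54% = 8.24%
E(R) = R_f + β × MRP = 1.54% + 1.4059 × 8.24% = 13.12%

13.12%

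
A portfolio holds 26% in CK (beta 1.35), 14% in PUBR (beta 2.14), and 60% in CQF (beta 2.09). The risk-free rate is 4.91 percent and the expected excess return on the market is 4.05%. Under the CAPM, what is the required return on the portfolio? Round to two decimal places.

12.62%

β_P = Σ w_i β_i = 0.26×1.35 + 0.14×2.14 + 0.60×2.09 = 1.9046
E(R_P) = R_f + β_P × MRP = 4.91% + 1.9046 × 4.05% = 12.62%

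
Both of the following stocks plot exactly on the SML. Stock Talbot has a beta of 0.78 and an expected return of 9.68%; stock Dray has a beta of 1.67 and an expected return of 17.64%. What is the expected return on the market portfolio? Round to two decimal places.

Both satisfy E(R) = R_f + β·MRP, so the slope of the SML is
MRP = (17.64% − 9.68%) / (1.67 − 0.78) = 7.96% / 0.89 = 8.9438%
R_f = E(R_Talbot) − β_Talbot·MRP = 9.68% − 0.78 × 8.9438% = 2.7038%
E(R_m) = R_f + MRP = 2.7038% + 8.9438% = 11.65%

11.65%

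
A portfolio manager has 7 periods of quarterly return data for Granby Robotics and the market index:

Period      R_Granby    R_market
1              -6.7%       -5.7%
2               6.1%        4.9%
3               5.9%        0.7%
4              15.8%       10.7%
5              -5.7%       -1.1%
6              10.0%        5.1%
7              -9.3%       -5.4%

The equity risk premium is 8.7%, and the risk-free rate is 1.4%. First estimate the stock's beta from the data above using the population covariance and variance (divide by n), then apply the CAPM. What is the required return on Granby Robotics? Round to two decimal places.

14.61%

Mean R_i = (-6.7 + 6.1 + 5.9 + 15.8 − 5.7 + 10.0 − 9.3) / 7 = 2.3000%
Mean R_m = (-5.7 + 4.9 + 0.7 + 10.7 − 1.1 + 5.1 − 5.4) / 7 = 1.3143%
Σ(R_i − R̄_i)(R_m − R̄_m) = 327.6000  ⇒  Cov = 327.6000 / 7 = 46.8000
Σ(R_m − R̄_m)² = 215.7686  ⇒  Var(R_m) = 215.7686 / 7 = 30.8241
β = Cov / Var(R_m) = 46.8000 / 30.8241 = 1.5183
E(R) = R_f + β × MRP = 1.4% + 1.5183 × 8.7% = 14.61%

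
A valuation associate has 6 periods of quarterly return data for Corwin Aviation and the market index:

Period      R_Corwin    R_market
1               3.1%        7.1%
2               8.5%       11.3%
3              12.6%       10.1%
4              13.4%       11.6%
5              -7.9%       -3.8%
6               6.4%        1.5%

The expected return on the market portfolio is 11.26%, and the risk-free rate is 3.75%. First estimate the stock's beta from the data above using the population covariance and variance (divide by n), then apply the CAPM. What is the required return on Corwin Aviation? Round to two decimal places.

Mean R_i = (3.1 + 8.5 + 12.6 + 13.4 − 7.9 + 6.4) / 6 = 6.0167%
Mean R_m = (7.1 + 11.3 + 10.1 + 11.6 − 3.8 + 1.5) / 6 = 6.3000%
Σ(R_i − R̄_i)(R_m − R̄_m) = 212.9500  ⇒  Cov = 212.9500 / 6 = 35.4917
Σ(R_m − R̄_m)² = 193.2200  ⇒  Var(R_m) = 193.2200 / 6 = 32.2033
β = Cov / Var(R_m) = 35.4917 / 32.2033 = 1.1021
MRP = 11.26% − 3.75% = 7.51%
E(R) = R_f + β × MRP = 3.75% + 1.1021 × 7.51% = 12.03%

12.03%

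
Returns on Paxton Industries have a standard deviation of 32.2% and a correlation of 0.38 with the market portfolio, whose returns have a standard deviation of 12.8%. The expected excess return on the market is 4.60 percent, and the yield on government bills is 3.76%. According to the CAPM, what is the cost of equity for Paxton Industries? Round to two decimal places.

β = ρ × σ_i / σ_m = 0.38 × 32.2% / 12.8% = 0.9559
E(R) = 3.76% + 0.9559 × 4.60% = 8.16%

8.16%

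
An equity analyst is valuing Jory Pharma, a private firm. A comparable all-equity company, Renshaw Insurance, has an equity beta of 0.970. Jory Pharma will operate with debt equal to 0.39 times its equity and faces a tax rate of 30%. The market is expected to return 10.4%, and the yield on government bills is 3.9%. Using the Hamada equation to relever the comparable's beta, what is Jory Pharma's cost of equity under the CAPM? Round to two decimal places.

11.93%

β_L = β_U × [1 + (1 − t)(D/E)] = 0.970 × [1 + (1 − 0.30) × 0.39]
    = 0.970 × [1 + 0.70 × 0.39] = 0.970 × 1.2730 = 1.2348
MRP = 10.4% − 3.9% = 6.50%
E(R) = R_f + β_L × MRP = 3.9% + 1.2348 × 6.5% = 11.93%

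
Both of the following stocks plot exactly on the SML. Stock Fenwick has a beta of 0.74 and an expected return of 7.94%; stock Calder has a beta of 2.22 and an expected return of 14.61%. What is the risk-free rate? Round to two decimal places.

4.61%

Both satisfy E(R) = R_f + β·MRP, so the slope of the SML is
MRP = (14.61% − 7.94%) / (2.22 − 0.74) = 6.67% / 1.48 = 4.5068%
R_f = E(R_Fenwick) − β_Fenwick·MRP = 7.94% − 0.74 × 4.5068% = 4.6050%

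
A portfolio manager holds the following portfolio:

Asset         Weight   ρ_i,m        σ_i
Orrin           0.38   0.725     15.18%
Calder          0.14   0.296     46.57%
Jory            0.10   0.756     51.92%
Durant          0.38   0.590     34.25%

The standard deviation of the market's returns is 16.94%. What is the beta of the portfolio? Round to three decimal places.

β_Orrin = 0.725 × 15.18% / 16.94% = 0.6497
β_Calder = 0.296 × 46.57% / 16.94% = 0.8137
β_Jory = 0.756 × 51.92% / 16.94% = 2.3171
β_Durant = 0.590 × 34.25% / 16.94% = 1.1929
β_P = Σ w_i β_i = 0.38×0.6497 + 0.14×0.8137 + 0.10×2.3171 + 0.38×1.1929 = 1.0458

1.046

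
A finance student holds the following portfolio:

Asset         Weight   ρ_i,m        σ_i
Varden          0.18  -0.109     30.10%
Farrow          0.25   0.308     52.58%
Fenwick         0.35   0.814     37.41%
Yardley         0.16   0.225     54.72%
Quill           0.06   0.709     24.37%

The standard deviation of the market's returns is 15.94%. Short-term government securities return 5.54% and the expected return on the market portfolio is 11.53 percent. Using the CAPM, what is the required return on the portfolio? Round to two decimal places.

β_Varden = -0.109 × 30.10% / 15.94% = -0.2058
β_Farrow = 0.308 × 52.58% / 15.94% = 1.0160
β_Fenwick = 0.814 × 37.41% / 15.94% = 1.9104
β_Yardley = 0.225 × 54.72% / 15.94% = 0.7724
β_Quill = 0.709 × 24.37% / 15.94% = 1.0840
β_P = Σ w_i β_i = 0.18×-0.2058 + 0.25×1.0160 + 0.35×1.9104 + 0.16×0.7724 + 0.06×1.0840 = 1.0742
MRP = 11.53% − 5.54% = 5.99%
E(R_P) = R_f + β_P × MRP = 5.54% + 1.0742 × 5.99% = 11.97%

11.97%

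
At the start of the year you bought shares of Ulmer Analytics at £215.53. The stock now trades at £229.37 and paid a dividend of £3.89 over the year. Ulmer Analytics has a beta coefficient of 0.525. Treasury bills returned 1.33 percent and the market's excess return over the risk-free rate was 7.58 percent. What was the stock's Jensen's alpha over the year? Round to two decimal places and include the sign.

+2.92%

Realised HPR = (P1 + D1 − P0) / P0 = (229.37 + 3.89 − 215.53) / 215.53 = 17.73 / 215.53 = 8.2262%
CAPM required = R_f + β·MRP = 1.33% + 0.525 × 7.58% = 5.30950%
α = realised − required = 8.2262% − 5.30950% = +2.92%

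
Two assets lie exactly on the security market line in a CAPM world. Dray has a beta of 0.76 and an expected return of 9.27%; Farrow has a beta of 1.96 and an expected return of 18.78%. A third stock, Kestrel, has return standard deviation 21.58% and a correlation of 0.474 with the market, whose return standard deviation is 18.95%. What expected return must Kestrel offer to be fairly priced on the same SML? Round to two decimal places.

7.52%

MRP = (18.78% − 9.27%) / (1.96 − 0.76) = 7.9250%
R_f = 9.27% − 0.76 × 7.9250% = 3.2470%
β_Kestrel = ρ·σ_i/σ_m = 0.474 × 21.58 / 18.95 = 0.5398
E(R_Kestrel) = R_f + β × MRP = 3.2470% + 0.5398 × 7.9250% = 7.52%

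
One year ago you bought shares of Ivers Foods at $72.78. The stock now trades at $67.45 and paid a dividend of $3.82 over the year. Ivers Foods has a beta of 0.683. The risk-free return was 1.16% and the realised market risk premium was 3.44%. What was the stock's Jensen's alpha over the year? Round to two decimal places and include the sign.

Realised HPR = (P1 + D1 − P0) / P0 = (67.45 + 3.82 − 72.78) / 72.78 = -1.51 / 72.78 = -2.0747%
CAPM required = R_f + β·MRP = 1.16% + 0.683 × 3.44% = 3.50952%
α = realised − required = -2.0747% − 3.50952% = -5.58%

-5.58%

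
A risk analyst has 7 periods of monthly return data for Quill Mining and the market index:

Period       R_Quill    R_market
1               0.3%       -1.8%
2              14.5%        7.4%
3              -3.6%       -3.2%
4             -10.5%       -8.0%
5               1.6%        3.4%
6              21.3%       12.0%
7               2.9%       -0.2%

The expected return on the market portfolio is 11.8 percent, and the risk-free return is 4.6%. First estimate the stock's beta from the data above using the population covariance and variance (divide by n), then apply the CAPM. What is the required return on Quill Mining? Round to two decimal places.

Mean R_i = (0.3 + 14.5 − 3.6 − 10.5 + 1.6 + 21.3 + 2.9) / 7 = 3.7857%
Mean R_m = (-1.8 + 7.4 − 3.2 − 8.0 + 3.4 + 12.0 − 0.2) / 7 = 1.3714%
Σ(R_i − R̄_i)(R_m − R̄_m) = 426.3971  ⇒  Cov = 426.3971 / 7 = 60.9139
Σ(R_m − R̄_m)² = 274.6743  ⇒  Var(R_m) = 274.6743 / 7 = 39.2392
β = Cov / Var(R_m) = 60.9139 / 39.2392 = 1.5524
MRP = 11.8% − 4.6% = 7.20%
E(R) = R_f + β × MRP = 4.6% + 1.5524 × 7.2% = 15.78%

15.78%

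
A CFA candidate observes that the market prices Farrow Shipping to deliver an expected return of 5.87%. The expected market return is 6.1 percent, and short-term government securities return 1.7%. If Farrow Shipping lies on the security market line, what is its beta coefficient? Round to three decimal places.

0.948

MRP = 6.1% − 1.7% = 4.40%
β = (E(R) − R_f) / MRP = (5.87% − 1.7%) / 4.4% = 4.17% / 4.4% = 0.948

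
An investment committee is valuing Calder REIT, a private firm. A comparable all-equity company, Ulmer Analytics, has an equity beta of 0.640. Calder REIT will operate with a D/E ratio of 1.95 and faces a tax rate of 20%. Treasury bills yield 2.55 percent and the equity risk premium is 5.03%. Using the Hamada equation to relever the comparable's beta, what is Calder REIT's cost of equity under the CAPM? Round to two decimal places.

β_L = β_U × [1 + (1 − t)(D/E)] = 0.640 × [1 + (1 − 0.20) × 1.95]
    = 0.640 × [1 + 0.80 × 1.95] = 0.640 × 2.5600 = 1.6384
E(R) = R_f + β_L × MRP = 2.55% + 1.6384 × 5.03% = 10.79%

10.79%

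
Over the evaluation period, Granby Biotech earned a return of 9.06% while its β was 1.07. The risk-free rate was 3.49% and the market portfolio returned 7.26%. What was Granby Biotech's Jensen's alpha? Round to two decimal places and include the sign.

Market excess return = 7.26% − 3.49% = 3.77%
CAPM benchmark = R_f + β(R_m − R_f) = 3.49% + 1.07 × 3.77% = 7.5239%
α = actual − benchmark = 9.06% − 7.5239% = +1.54%

+1.54%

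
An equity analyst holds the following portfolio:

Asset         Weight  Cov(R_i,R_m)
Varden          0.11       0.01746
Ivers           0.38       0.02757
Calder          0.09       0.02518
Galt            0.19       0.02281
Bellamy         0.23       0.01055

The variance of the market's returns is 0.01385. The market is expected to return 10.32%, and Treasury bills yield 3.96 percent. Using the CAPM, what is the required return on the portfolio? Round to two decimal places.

13.80%

β_Varden = 0.01746 / 0.01385 = 1.2606
β_Ivers = 0.02757 / 0.01385 = 1.9906
β_Calder = 0.02518 / 0.01385 = 1.8181
β_Galt = 0.02281 / 0.01385 = 1.6469
β_Bellamy = 0.01055 / 0.01385 = 0.7617
β_P = Σ w_i β_i = 0.11×1.2606 + 0.38×1.9906 + 0.09×1.8181 + 0.19×1.6469 + 0.23×0.7617 = 1.5468
MRP = 10.32% − 3.96% = 6.36%
E(R_P) = R_f + β_P × MRP = 3.96% + 1.5468 × 6.36% = 13.80%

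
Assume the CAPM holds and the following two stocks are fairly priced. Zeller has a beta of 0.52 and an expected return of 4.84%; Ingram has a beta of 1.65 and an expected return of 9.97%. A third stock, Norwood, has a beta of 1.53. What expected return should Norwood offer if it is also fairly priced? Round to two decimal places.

9.43%

MRP (SML slope) = (9.97% − 4.84%) / (1.65 − 0.52) = 5.13% / 1.13 = 4.5398%
R_f (intercept) = 4.84% − 0.52 × 4.5398% = 2.4793%
E(R_Norwood) = R_f + β × MRP = 2.4793% + 1.53 × 4.5398% = 9.43%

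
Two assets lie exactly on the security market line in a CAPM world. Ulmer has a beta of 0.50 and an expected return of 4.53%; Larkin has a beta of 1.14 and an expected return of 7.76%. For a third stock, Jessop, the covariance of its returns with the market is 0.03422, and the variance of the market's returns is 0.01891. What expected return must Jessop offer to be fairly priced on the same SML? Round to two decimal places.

MRP = (7.76% − 4.53%) / (1.14 − 0.50) = 5.0469%
R_f = 4.53% − 0.50 × 5.0469% = 2.0066%
β_Jessop = Cov / Var(R_m) = 0.03422 / 0.01891 = 1.8096
E(R_Jessop) = R_f + β × MRP = 2.0066% + 1.8096 × 5.0469% = 11.14%

11.14%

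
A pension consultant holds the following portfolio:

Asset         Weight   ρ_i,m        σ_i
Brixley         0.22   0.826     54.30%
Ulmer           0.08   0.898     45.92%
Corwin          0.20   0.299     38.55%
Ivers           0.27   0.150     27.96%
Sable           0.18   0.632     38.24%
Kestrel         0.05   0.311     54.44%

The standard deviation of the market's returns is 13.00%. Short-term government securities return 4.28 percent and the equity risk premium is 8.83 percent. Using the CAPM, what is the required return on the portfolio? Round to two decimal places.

β_Brixley = 0.826 × 54.30% / 13.00% = 3.4501
β_Ulmer = 0.898 × 45.92% / 13.00% = 3.1720
β_Corwin = 0.299 × 38.55% / 13.00% = 0.8867
β_Ivers = 0.150 × 27.96% / 13.00% = 0.3226
β_Sable = 0.632 × 38.24% / 13.00% = 1.8591
β_Kestrel = 0.311 × 54.44% / 13.00% = 1.3024
β_P = Σ w_i β_i = 0.22×3.4501 + 0.08×3.1720 + 0.20×0.8867 + 0.27×0.3226 + 0.18×1.8591 + 0.05×1.3024 = 1.6770
E(R_P) = R_f + β_P × MRP = 4.28% + 1.6770 × 8.83% = 19.09%

19.09%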